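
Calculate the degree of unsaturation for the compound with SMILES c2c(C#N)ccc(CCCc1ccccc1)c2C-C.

Molecular formula from the SMILES: C18H19N.
DoU = (2C + 2 + N − H − X)/2 = (2·18 + 2 + 1 − 19 − 0)/2 = 20/2 = 10.
(Structurally: 2 ring(s) + 8 π bond(s) = 10.)

10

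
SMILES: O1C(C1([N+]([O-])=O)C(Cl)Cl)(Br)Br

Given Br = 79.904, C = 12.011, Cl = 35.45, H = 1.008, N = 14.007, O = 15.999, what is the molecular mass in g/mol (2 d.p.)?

329.75

Molecular formula: C3HBr2Cl2NO3.
M = 2×79.904 + 3×12.011 + 2×35.45 + 1×1.008 + 1×14.007 + 3×15.999 = 329.75 g/mol.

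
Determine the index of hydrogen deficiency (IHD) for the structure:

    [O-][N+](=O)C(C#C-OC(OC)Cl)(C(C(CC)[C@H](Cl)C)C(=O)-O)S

Molecular formula from the SMILES: C12H17Cl2NO6S.
DoU = (2C + 2 + N − H − X)/2 = (2·12 + 2 + 1 − 17 − 2)/2 = 8/2 = 4.
(Structurally: 0 ring(s) + 4 π bond(s) = 4.)

4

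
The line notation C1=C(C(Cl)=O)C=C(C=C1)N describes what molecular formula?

Heavy atoms from the SMILES: 7 C, 1 Cl, 1 N, 1 O.
Implicit hydrogens by atom environment:
  4 × C (aromatic): 1 H each → 4
  2 × C (aromatic): no H
  1 × C: no H
  1 × Cl: no H
  1 × N: 2 H
  1 × O: no H
  Total hydrogens = 6.
Molecular formula: C7H6ClNO

C7H6ClNO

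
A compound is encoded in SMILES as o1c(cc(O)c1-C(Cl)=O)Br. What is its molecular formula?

C5H2BrClO3

Heavy atoms from the SMILES: 1 Br, 5 C, 1 Cl, 3 O.
Implicit hydrogens by atom environment:
  3 × C (aromatic): no H
  1 × Br: no H
  1 × C (aromatic): 1 H
  1 × C: no H
  1 × Cl: no H
  1 × O: 1 H
  1 × O (aromatic): no H
  1 × O: no H
  Total hydrogens = 2.
Molecular formula: C5H2BrClO3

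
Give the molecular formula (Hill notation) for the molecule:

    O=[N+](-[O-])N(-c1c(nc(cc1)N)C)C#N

Heavy atoms from the SMILES: 7 C, 5 N, 2 O.
Implicit hydrogens by atom environment:
  3 × C (aromatic): no H
  2 × C (aromatic): 1 H each → 2
  2 × N: no H
  1 × C: 3 H
  1 × C: no H
  1 × N: 2 H
  1 × N (aromatic): no H
  1 × N (charge +1): no H
  1 × O: no H
  1 × O (charge -1): no H
  Total hydrogens = 7.
Molecular formula: C7H7N5O2

C7H7N5O2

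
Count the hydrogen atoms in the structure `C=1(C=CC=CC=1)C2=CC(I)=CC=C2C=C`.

Hydrogens are implicit in SMILES; fill each atom to its normal valence:
  8 × C (aromatic): 1 H each → 8
  4 × C (aromatic): no H
  1 × C: 2 H
  1 × C: 1 H
  1 × I: no H
  Total hydrogens = 11.

11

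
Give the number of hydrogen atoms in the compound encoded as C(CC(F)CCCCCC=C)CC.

23

Hydrogens are implicit in SMILES; fill each atom to its normal valence:
  9 × C: 2 H each → 18
  2 × C: 1 H each → 2
  1 × C: 3 H
  1 × F: no H
  Total hydrogens = 23.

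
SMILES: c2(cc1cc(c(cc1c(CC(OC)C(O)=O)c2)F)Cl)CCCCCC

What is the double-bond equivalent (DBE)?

8

Molecular formula from the SMILES: C20H24ClFO3.
DoU = (2C + 2 + N − H − X)/2 = (2·20 + 2 + 0 − 24 − 2)/2 = 16/2 = 8.
(Structurally: 2 ring(s) + 6 π bond(s) = 8.)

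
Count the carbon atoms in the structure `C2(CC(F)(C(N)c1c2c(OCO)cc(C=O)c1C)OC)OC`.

The symbol for carbon appears 15 times in the SMILES. Lowercase c denotes aromatic carbon and counts toward C.

15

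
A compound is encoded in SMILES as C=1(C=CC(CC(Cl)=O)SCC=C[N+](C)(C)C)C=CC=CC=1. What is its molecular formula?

Heavy atoms from the SMILES: 17 C, 1 Cl, 1 N, 1 O, 1 S.
Implicit hydrogens by atom environment:
  5 × C: 1 H each → 5
  5 × C (aromatic): 1 H each → 5
  3 × C: 3 H each → 9
  2 × C: 2 H each → 4
  1 × C: no H
  1 × C (aromatic): no H
  1 × Cl: no H
  1 × N (charge +1): no H
  1 × O: no H
  1 × S: no H
  Total hydrogens = 23.
Net charge +1.
Molecular formula: C17H23ClNOS+

C17H23ClNOS+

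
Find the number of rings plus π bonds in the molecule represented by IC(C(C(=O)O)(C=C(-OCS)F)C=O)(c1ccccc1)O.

7

Molecular formula from the SMILES: C13H12FIO5S.
DoU = (2C + 2 + N − H − X)/2 = (2·13 + 2 + 0 − 12 − 2)/2 = 14/2 = 7.
(Structurally: 1 ring(s) + 6 π bond(s) = 7.)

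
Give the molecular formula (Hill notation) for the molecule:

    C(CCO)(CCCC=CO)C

C9H18O2

Heavy atoms from the SMILES: 9 C, 2 O.
Implicit hydrogens by atom environment:
  5 × C: 2 H each → 10
  3 × C: 1 H each → 3
  2 × O: 1 H each → 2
  1 × C: 3 H
  Total hydrogens = 18.
Molecular formula: C9H18O2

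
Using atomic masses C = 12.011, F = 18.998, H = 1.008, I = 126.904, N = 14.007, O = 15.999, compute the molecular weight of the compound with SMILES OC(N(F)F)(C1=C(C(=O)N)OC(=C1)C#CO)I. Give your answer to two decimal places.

Molecular formula: C8H5F2IN2O4.
M = 8×12.011 + 2×18.998 + 5×1.008 + 1×126.904 + 2×14.007 + 4×15.999 = 358.04 g/mol.

358.04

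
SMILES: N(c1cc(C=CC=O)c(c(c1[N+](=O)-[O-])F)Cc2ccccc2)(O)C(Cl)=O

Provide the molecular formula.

C17H12ClFN2O5

Heavy atoms from the SMILES: 17 C, 1 Cl, 1 F, 2 N, 5 O.
Implicit hydrogens by atom environment:
  6 × C (aromatic): 1 H each → 6
  6 × C (aromatic): no H
  3 × C: 1 H each → 3
  3 × O: no H
  1 × C: 2 H
  1 × C: no H
  1 × Cl: no H
  1 × F: no H
  1 × N (charge +1): no H
  1 × N: no H
  1 × O: 1 H
  1 × O (charge -1): no H
  Total hydrogens = 12.
Molecular formula: C17H12ClFN2O5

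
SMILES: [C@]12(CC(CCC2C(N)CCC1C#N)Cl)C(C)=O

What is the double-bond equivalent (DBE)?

Molecular formula from the SMILES: C13H19ClN2O.
DoU = (2C + 2 + N − H − X)/2 = (2·13 + 2 + 2 − 19 − 1)/2 = 10/2 = 5.
(Structurally: 2 ring(s) + 3 π bond(s) = 5.)

5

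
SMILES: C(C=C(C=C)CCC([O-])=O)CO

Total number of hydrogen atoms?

Hydrogens are implicit in SMILES; fill each atom to its normal valence:
  5 × C: 2 H each → 10
  2 × C: 1 H each → 2
  2 × C: no H
  1 × O: 1 H
  1 × O: no H
  1 × O (charge -1): no H
  Total hydrogens = 13.

13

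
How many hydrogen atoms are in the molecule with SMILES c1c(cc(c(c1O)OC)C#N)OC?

Hydrogens are implicit in SMILES; fill each atom to its normal valence:
  4 × C (aromatic): no H
  2 × C: 3 H each → 6
  2 × C (aromatic): 1 H each → 2
  2 × O: no H
  1 × C: no H
  1 × N: no H
  1 × O: 1 H
  Total hydrogens = 9.

9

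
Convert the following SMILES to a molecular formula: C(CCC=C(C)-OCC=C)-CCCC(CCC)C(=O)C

C18H32O2

Heavy atoms from the SMILES: 18 C, 2 O.
Implicit hydrogens by atom environment:
  10 × C: 2 H each → 20
  3 × C: 3 H each → 9
  3 × C: 1 H each → 3
  2 × C: no H
  2 × O: no H
  Total hydrogens = 32.
Molecular formula: C18H32O2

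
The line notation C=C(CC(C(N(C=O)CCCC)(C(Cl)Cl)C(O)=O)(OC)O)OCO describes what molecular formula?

Heavy atoms from the SMILES: 14 C, 2 Cl, 1 N, 7 O.
Implicit hydrogens by atom environment:
  6 × C: 2 H each → 12
  4 × C: no H
  4 × O: no H
  3 × O: 1 H each → 3
  2 × C: 3 H each → 6
  2 × C: 1 H each → 2
  2 × Cl: no H
  1 × N: no H
  Total hydrogens = 23.
Molecular formula: C14H23Cl2NO7

C14H23Cl2NO7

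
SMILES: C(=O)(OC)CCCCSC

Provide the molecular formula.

Heavy atoms from the SMILES: 7 C, 2 O, 1 S.
Implicit hydrogens by atom environment:
  4 × C: 2 H each → 8
  2 × C: 3 H each → 6
  2 × O: no H
  1 × C: no H
  1 × S: no H
  Total hydrogens = 14.
Molecular formula: C7H14O2S

C7H14O2S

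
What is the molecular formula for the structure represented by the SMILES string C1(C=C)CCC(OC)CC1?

C9H16O

Heavy atoms from the SMILES: 9 C, 1 O.
Implicit hydrogens by atom environment:
  5 × C: 2 H each → 10
  3 × C: 1 H each → 3
  1 × C: 3 H
  1 × O: no H
  Total hydrogens = 16.
Molecular formula: C9H16O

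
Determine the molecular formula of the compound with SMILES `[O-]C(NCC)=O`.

C3H6NO2-

Heavy atoms from the SMILES: 3 C, 1 N, 2 O.
Implicit hydrogens by atom environment:
  1 × C: 3 H
  1 × C: 2 H
  1 × C: no H
  1 × N: 1 H
  1 × O: no H
  1 × O (charge -1): no H
  Total hydrogens = 6.
Net charge -1.
Molecular formula: C3H6NO2-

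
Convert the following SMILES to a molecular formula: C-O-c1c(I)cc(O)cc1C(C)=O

C9H9IO3

Heavy atoms from the SMILES: 9 C, 1 I, 3 O.
Implicit hydrogens by atom environment:
  4 × C (aromatic): no H
  2 × C: 3 H each → 6
  2 × C (aromatic): 1 H each → 2
  2 × O: no H
  1 × C: no H
  1 × I: no H
  1 × O: 1 H
  Total hydrogens = 9.
Molecular formula: C9H9IO3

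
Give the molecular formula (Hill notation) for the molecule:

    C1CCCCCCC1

C8H16

Heavy atoms from the SMILES: 8 C.
Implicit hydrogens by atom environment:
  8 × C: 2 H each → 16
  Total hydrogens = 16.
Molecular formula: C8H16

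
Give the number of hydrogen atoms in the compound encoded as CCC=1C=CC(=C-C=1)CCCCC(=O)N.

Hydrogens are implicit in SMILES; fill each atom to its normal valence:
  5 × C: 2 H each → 10
  4 × C (aromatic): 1 H each → 4
  2 × C (aromatic): no H
  1 × C: 3 H
  1 × C: no H
  1 × N: 2 H
  1 × O: no H
  Total hydrogens = 19.

19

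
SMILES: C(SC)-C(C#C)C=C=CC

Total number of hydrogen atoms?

12

Hydrogens are implicit in SMILES; fill each atom to its normal valence:
  4 × C: 1 H each → 4
  2 × C: 3 H each → 6
  2 × C: no H
  1 × C: 2 H
  1 × S: no H
  Total hydrogens = 12.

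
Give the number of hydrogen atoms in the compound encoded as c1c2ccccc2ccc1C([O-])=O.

7

Hydrogens are implicit in SMILES; fill each atom to its normal valence:
  7 × C (aromatic): 1 H each → 7
  3 × C (aromatic): no H
  1 × C: no H
  1 × O: no H
  1 × O (charge -1): no H
  Total hydrogens = 7.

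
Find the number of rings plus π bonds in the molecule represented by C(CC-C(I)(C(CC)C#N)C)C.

2

Molecular formula from the SMILES: C10H18IN.
DoU = (2C + 2 + N − H − X)/2 = (2·10 + 2 + 1 − 18 − 1)/2 = 4/2 = 2.
(Structurally: 0 ring(s) + 2 π bond(s) = 2.)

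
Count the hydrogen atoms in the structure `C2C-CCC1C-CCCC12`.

18

Hydrogens are implicit in SMILES; fill each atom to its normal valence:
  8 × C: 2 H each → 16
  2 × C: 1 H each → 2
  Total hydrogens = 18.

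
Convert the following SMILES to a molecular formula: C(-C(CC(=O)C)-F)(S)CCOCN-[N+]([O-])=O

Heavy atoms from the SMILES: 8 C, 1 F, 2 N, 4 O, 1 S.
Implicit hydrogens by atom environment:
  4 × C: 2 H each → 8
  3 × O: no H
  2 × C: 1 H each → 2
  1 × C: 3 H
  1 × C: no H
  1 × F: no H
  1 × N: 1 H
  1 × N (charge +1): no H
  1 × O (charge -1): no H
  1 × S: 1 H
  Total hydrogens = 15.
Molecular formula: C8H15FN2O4S

C8H15FN2O4S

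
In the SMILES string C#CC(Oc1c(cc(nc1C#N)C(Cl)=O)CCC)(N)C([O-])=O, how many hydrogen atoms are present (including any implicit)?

11

Hydrogens are implicit in SMILES; fill each atom to its normal valence:
  5 × C: no H
  4 × C (aromatic): no H
  3 × O: no H
  2 × C: 2 H each → 4
  1 × C: 3 H
  1 × C (aromatic): 1 H
  1 × C: 1 H
  1 × Cl: no H
  1 × N: 2 H
  1 × N (aromatic): no H
  1 × N: no H
  1 × O (charge -1): no H
  Total hydrogens = 11.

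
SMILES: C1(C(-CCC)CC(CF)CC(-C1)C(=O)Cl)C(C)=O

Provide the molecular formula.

Heavy atoms from the SMILES: 14 C, 1 Cl, 1 F, 2 O.
Implicit hydrogens by atom environment:
  6 × C: 2 H each → 12
  4 × C: 1 H each → 4
  2 × C: 3 H each → 6
  2 × C: no H
  2 × O: no H
  1 × Cl: no H
  1 × F: no H
  Total hydrogens = 22.
Molecular formula: C14H22ClFO2

C14H22ClFO2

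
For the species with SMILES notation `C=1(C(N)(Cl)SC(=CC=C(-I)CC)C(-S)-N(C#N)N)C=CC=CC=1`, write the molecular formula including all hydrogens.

C15H18ClIN4S2

Heavy atoms from the SMILES: 15 C, 1 Cl, 1 I, 4 N, 2 S.
Implicit hydrogens by atom environment:
  5 × C (aromatic): 1 H each → 5
  4 × C: no H
  3 × C: 1 H each → 3
  2 × N: 2 H each → 4
  2 × N: no H
  1 × C: 3 H
  1 × C: 2 H
  1 × C (aromatic): no H
  1 × Cl: no H
  1 × I: no H
  1 × S: 1 H
  1 × S: no H
  Total hydrogens = 18.
Molecular formula: C15H18ClIN4S2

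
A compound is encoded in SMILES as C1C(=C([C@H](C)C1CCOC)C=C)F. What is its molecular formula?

Heavy atoms from the SMILES: 11 C, 1 F, 1 O.
Implicit hydrogens by atom environment:
  4 × C: 2 H each → 8
  3 × C: 1 H each → 3
  2 × C: 3 H each → 6
  2 × C: no H
  1 × F: no H
  1 × O: no H
  Total hydrogens = 17.
Molecular formula: C11H17FO

C11H17FO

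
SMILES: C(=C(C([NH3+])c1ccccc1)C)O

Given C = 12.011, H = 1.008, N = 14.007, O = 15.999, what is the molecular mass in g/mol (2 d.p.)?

Molecular formula: C10H14NO+.
M = 10×12.011 + 14×1.008 + 1×14.007 + 1×15.999 = 164.23 g/mol.

164.23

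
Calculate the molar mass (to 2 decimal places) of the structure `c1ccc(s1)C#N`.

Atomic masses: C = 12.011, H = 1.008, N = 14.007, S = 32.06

109.15

Molecular formula: C5H3NS.
M = 5×12.011 + 3×1.008 + 1×14.007 + 1×32.06 = 109.15 g/mol.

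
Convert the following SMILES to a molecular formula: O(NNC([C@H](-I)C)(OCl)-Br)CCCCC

C8H17BrClIN2O2

Heavy atoms from the SMILES: 1 Br, 8 C, 1 Cl, 1 I, 2 N, 2 O.
Implicit hydrogens by atom environment:
  4 × C: 2 H each → 8
  2 × C: 3 H each → 6
  2 × N: 1 H each → 2
  2 × O: no H
  1 × Br: no H
  1 × C: 1 H
  1 × C: no H
  1 × Cl: no H
  1 × I: no H
  Total hydrogens = 17.
Molecular formula: C8H17BrClIN2O2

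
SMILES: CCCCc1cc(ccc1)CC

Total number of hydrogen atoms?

18

Hydrogens are implicit in SMILES; fill each atom to its normal valence:
  4 × C: 2 H each → 8
  4 × C (aromatic): 1 H each → 4
  2 × C: 3 H each → 6
  2 × C (aromatic): no H
  Total hydrogens = 18.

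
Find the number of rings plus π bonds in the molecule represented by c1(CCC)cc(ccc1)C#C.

Molecular formula from the SMILES: C11H12.
DoU = (2C + 2 + N − H − X)/2 = (2·11 + 2 + 0 − 12 − 0)/2 = 12/2 = 6.
(Structurally: 1 ring(s) + 5 π bond(s) = 6.)

6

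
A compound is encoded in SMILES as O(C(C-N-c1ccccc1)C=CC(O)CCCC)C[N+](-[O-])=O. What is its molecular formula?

Heavy atoms from the SMILES: 16 C, 2 N, 4 O.
Implicit hydrogens by atom environment:
  5 × C: 2 H each → 10
  5 × C (aromatic): 1 H each → 5
  4 × C: 1 H each → 4
  2 × O: no H
  1 × C: 3 H
  1 × C (aromatic): no H
  1 × N: 1 H
  1 × N (charge +1): no H
  1 × O: 1 H
  1 × O (charge -1): no H
  Total hydrogens = 24.
Molecular formula: C16H24N2O4

C16H24N2O4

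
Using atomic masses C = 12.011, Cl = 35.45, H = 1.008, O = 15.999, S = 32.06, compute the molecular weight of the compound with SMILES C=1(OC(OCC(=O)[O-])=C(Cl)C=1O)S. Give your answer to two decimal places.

Molecular formula: C6H4ClO5S-.
M = 6×12.011 + 1×35.45 + 4×1.008 + 5×15.999 + 1×32.06 = 223.60 g/mol.

223.60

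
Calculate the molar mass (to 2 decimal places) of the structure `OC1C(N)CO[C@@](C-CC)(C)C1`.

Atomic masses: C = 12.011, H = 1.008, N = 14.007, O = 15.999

Molecular formula: C9H19NO2.
M = 9×12.011 + 19×1.008 + 1×14.007 + 2×15.999 = 173.26 g/mol.

173.26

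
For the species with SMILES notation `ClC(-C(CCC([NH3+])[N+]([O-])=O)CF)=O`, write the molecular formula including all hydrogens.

Heavy atoms from the SMILES: 6 C, 1 Cl, 1 F, 2 N, 3 O.
Implicit hydrogens by atom environment:
  3 × C: 2 H each → 6
  2 × C: 1 H each → 2
  2 × O: no H
  1 × C: no H
  1 × Cl: no H
  1 × F: no H
  1 × N (charge +1): 3 H
  1 × N (charge +1): no H
  1 × O (charge -1): no H
  Total hydrogens = 11.
Net charge +1.
Molecular formula: C6H11ClFN2O3+

C6H11ClFN2O3+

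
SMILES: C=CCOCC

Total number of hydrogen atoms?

10

Hydrogens are implicit in SMILES; fill each atom to its normal valence:
  3 × C: 2 H each → 6
  1 × C: 3 H
  1 × C: 1 H
  1 × O: no H
  Total hydrogens = 10.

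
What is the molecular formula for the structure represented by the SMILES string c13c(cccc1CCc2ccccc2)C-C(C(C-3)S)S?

C18H20S2

Heavy atoms from the SMILES: 18 C, 2 S.
Implicit hydrogens by atom environment:
  8 × C (aromatic): 1 H each → 8
  4 × C: 2 H each → 8
  4 × C (aromatic): no H
  2 × C: 1 H each → 2
  2 × S: 1 H each → 2
  Total hydrogens = 20.
Molecular formula: C18H20S2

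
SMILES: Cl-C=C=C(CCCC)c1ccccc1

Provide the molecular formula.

C13H15Cl

Heavy atoms from the SMILES: 13 C, 1 Cl.
Implicit hydrogens by atom environment:
  5 × C (aromatic): 1 H each → 5
  3 × C: 2 H each → 6
  2 × C: no H
  1 × C: 3 H
  1 × C: 1 H
  1 × C (aromatic): no H
  1 × Cl: no H
  Total hydrogens = 15.
Molecular formula: C13H15Cl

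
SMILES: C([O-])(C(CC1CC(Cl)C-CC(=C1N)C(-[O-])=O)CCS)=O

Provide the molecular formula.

Heavy atoms from the SMILES: 13 C, 1 Cl, 1 N, 4 O, 1 S.
Implicit hydrogens by atom environment:
  6 × C: 2 H each → 12
  4 × C: no H
  3 × C: 1 H each → 3
  2 × O: no H
  2 × O (charge -1): no H
  1 × Cl: no H
  1 × N: 2 H
  1 × S: 1 H
  Total hydrogens = 18.
Net charge -2.
Molecular formula: [C13H18ClNO4S]2-

[C13H18ClNO4S]2-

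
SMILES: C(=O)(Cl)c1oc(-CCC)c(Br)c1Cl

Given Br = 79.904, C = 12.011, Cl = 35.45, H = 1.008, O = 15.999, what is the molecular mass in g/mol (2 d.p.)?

Molecular formula: C8H7BrCl2O2.
M = 1×79.904 + 8×12.011 + 2×35.45 + 7×1.008 + 2×15.999 = 285.95 g/mol.

285.95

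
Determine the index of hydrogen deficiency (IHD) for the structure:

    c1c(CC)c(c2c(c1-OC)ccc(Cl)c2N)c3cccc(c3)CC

11

Molecular formula from the SMILES: C21H22ClNO.
DoU = (2C + 2 + N − H − X)/2 = (2·21 + 2 + 1 − 22 − 1)/2 = 22/2 = 11.
(Structurally: 3 ring(s) + 8 π bond(s) = 11.)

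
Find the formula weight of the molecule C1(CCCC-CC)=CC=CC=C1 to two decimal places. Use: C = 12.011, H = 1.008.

Molecular formula: C12H18.
M = 12×12.011 + 18×1.008 = 162.28 g/mol.

162.28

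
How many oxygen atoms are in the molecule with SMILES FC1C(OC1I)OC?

2

The symbol for oxygen appears 2 times in the SMILES.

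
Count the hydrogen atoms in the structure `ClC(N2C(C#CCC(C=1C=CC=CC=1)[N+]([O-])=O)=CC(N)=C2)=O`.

Hydrogens are implicit in SMILES; fill each atom to its normal valence:
  7 × C (aromatic): 1 H each → 7
  3 × C (aromatic): no H
  3 × C: no H
  2 × O: no H
  1 × C: 2 H
  1 × C: 1 H
  1 × Cl: no H
  1 × N: 2 H
  1 × N (aromatic): no H
  1 × N (charge +1): no H
  1 × O (charge -1): no H
  Total hydrogens = 12.

12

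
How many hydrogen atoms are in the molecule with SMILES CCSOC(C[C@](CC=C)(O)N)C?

Hydrogens are implicit in SMILES; fill each atom to its normal valence:
  4 × C: 2 H each → 8
  2 × C: 3 H each → 6
  2 × C: 1 H each → 2
  1 × C: no H
  1 × N: 2 H
  1 × O: 1 H
  1 × O: no H
  1 × S: no H
  Total hydrogens = 19.

19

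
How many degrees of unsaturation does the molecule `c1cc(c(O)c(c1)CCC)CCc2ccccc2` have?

Molecular formula from the SMILES: C17H20O.
DoU = (2C + 2 + N − H − X)/2 = (2·17 + 2 + 0 − 20 − 0)/2 = 16/2 = 8.
(Structurally: 2 ring(s) + 6 π bond(s) = 8.)

8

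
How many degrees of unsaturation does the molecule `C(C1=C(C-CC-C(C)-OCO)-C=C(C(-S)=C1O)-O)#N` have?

Molecular formula from the SMILES: C13H17NO4S.
DoU = (2C + 2 + N − H − X)/2 = (2·13 + 2 + 1 − 17 − 0)/2 = 12/2 = 6.
(Structurally: 1 ring(s) + 5 π bond(s) = 6.)

6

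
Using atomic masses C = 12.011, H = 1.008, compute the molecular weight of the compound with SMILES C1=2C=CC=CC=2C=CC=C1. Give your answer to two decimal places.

128.17

Molecular formula: C10H8.
M = 10×12.011 + 8×1.008 = 128.17 g/mol.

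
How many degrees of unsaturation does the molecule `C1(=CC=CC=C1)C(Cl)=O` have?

5

Molecular formula from the SMILES: C7H5ClO.
DoU = (2C + 2 + N − H − X)/2 = (2·7 + 2 + 0 − 5 − 1)/2 = 10/2 = 5.
(Structurally: 1 ring(s) + 4 π bond(s) = 5.)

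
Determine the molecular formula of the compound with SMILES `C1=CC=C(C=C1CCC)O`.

Heavy atoms from the SMILES: 9 C, 1 O.
Implicit hydrogens by atom environment:
  4 × C (aromatic): 1 H each → 4
  2 × C: 2 H each → 4
  2 × C (aromatic): no H
  1 × C: 3 H
  1 × O: 1 H
  Total hydrogens = 12.
Molecular formula: C9H12O

C9H12O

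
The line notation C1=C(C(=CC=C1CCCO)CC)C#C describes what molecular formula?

Heavy atoms from the SMILES: 13 C, 1 O.
Implicit hydrogens by atom environment:
  4 × C: 2 H each → 8
  3 × C (aromatic): 1 H each → 3
  3 × C (aromatic): no H
  1 × C: 3 H
  1 × C: 1 H
  1 × C: no H
  1 × O: 1 H
  Total hydrogens = 16.
Molecular formula: C13H16O

C13H16O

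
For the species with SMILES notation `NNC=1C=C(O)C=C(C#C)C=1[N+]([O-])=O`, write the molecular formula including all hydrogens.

C8H7N3O3

Heavy atoms from the SMILES: 8 C, 3 N, 3 O.
Implicit hydrogens by atom environment:
  4 × C (aromatic): no H
  2 × C (aromatic): 1 H each → 2
  1 × C: 1 H
  1 × C: no H
  1 × N: 2 H
  1 × N: 1 H
  1 × N (charge +1): no H
  1 × O: 1 H
  1 × O: no H
  1 × O (charge -1): no H
  Total hydrogens = 7.
Molecular formula: C8H7N3O3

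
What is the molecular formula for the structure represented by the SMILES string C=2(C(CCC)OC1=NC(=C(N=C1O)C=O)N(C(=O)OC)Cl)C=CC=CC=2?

Heavy atoms from the SMILES: 17 C, 1 Cl, 3 N, 5 O.
Implicit hydrogens by atom environment:
  5 × C (aromatic): 1 H each → 5
  5 × C (aromatic): no H
  4 × O: no H
  2 × C: 3 H each → 6
  2 × C: 2 H each → 4
  2 × C: 1 H each → 2
  2 × N (aromatic): no H
  1 × C: no H
  1 × Cl: no H
  1 × N: no H
  1 × O: 1 H
  Total hydrogens = 18.
Molecular formula: C17H18ClN3O5

C17H18ClN3O5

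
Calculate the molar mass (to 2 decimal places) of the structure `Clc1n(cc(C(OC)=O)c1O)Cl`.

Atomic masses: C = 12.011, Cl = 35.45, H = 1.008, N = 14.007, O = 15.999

Molecular formula: C6H5Cl2NO3.
M = 6×12.011 + 2×35.45 + 5×1.008 + 1×14.007 + 3×15.999 = 210.01 g/mol.

210.01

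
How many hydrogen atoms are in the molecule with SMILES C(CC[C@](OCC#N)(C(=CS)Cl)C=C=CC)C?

18

Hydrogens are implicit in SMILES; fill each atom to its normal valence:
  4 × C: 2 H each → 8
  4 × C: no H
  3 × C: 1 H each → 3
  2 × C: 3 H each → 6
  1 × Cl: no H
  1 × N: no H
  1 × O: no H
  1 × S: 1 H
  Total hydrogens = 18.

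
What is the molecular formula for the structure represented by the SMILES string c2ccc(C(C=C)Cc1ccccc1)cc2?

C16H16

Heavy atoms from the SMILES: 16 C.
Implicit hydrogens by atom environment:
  10 × C (aromatic): 1 H each → 10
  2 × C: 2 H each → 4
  2 × C: 1 H each → 2
  2 × C (aromatic): no H
  Total hydrogens = 16.
Molecular formula: C16H16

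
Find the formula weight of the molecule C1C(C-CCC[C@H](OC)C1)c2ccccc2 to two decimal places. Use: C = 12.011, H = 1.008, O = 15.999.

Molecular formula: C15H22O.
M = 15×12.011 + 22×1.008 + 1×15.999 = 218.34 g/mol.

218.34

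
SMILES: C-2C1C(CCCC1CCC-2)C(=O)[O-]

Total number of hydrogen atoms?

Hydrogens are implicit in SMILES; fill each atom to its normal valence:
  7 × C: 2 H each → 14
  3 × C: 1 H each → 3
  1 × C: no H
  1 × O: no H
  1 × O (charge -1): no H
  Total hydrogens = 17.

17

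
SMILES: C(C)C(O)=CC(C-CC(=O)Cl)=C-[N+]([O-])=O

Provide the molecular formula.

C9H12ClNO4

Heavy atoms from the SMILES: 9 C, 1 Cl, 1 N, 4 O.
Implicit hydrogens by atom environment:
  3 × C: 2 H each → 6
  3 × C: no H
  2 × C: 1 H each → 2
  2 × O: no H
  1 × C: 3 H
  1 × Cl: no H
  1 × N (charge +1): no H
  1 × O: 1 H
  1 × O (charge -1): no H
  Total hydrogens = 12.
Molecular formula: C9H12ClNO4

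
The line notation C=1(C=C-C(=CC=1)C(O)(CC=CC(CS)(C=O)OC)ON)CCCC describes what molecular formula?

Heavy atoms from the SMILES: 18 C, 1 N, 4 O, 1 S.
Implicit hydrogens by atom environment:
  5 × C: 2 H each → 10
  4 × C (aromatic): 1 H each → 4
  3 × C: 1 H each → 3
  3 × O: no H
  2 × C: 3 H each → 6
  2 × C: no H
  2 × C (aromatic): no H
  1 × N: 2 H
  1 × O: 1 H
  1 × S: 1 H
  Total hydrogens = 27.
Molecular formula: C18H27NO4S

C18H27NO4S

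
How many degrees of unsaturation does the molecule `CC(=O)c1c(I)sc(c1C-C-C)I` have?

Molecular formula from the SMILES: C9H10I2OS.
DoU = (2C + 2 + N − H − X)/2 = (2·9 + 2 + 0 − 10 − 2)/2 = 8/2 = 4.
(Structurally: 1 ring(s) + 3 π bond(s) = 4.)

4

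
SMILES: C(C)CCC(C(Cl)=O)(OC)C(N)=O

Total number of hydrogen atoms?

14

Hydrogens are implicit in SMILES; fill each atom to its normal valence:
  3 × C: 2 H each → 6
  3 × C: no H
  3 × O: no H
  2 × C: 3 H each → 6
  1 × Cl: no H
  1 × N: 2 H
  Total hydrogens = 14.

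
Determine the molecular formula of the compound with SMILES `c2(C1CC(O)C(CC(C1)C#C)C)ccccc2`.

C16H20O

Heavy atoms from the SMILES: 16 C, 1 O.
Implicit hydrogens by atom environment:
  5 × C: 1 H each → 5
  5 × C (aromatic): 1 H each → 5
  3 × C: 2 H each → 6
  1 × C: 3 H
  1 × C: no H
  1 × C (aromatic): no H
  1 × O: 1 H
  Total hydrogens = 20.
Molecular formula: C16H20O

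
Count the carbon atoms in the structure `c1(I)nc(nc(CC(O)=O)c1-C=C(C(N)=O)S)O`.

The symbol for carbon appears 9 times in the SMILES. Lowercase c denotes aromatic carbon and counts toward C.

9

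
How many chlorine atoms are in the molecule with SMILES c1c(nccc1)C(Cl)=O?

1

The symbol for chlorine appears 1 time in the SMILES.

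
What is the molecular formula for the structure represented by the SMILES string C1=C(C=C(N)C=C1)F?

C6H6FN

Heavy atoms from the SMILES: 6 C, 1 F, 1 N.
Implicit hydrogens by atom environment:
  4 × C (aromatic): 1 H each → 4
  2 × C (aromatic): no H
  1 × F: no H
  1 × N: 2 H
  Total hydrogens = 6.
Molecular formula: C6H6FN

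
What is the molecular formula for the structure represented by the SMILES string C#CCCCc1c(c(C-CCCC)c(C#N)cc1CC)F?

C19H24FN

Heavy atoms from the SMILES: 19 C, 1 F, 1 N.
Implicit hydrogens by atom environment:
  8 × C: 2 H each → 16
  5 × C (aromatic): no H
  2 × C: 3 H each → 6
  2 × C: no H
  1 × C (aromatic): 1 H
  1 × C: 1 H
  1 × F: no H
  1 × N: no H
  Total hydrogens = 24.
Molecular formula: C19H24FN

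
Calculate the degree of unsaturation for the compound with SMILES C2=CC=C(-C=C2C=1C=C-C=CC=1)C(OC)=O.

Molecular formula from the SMILES: C14H12O2.
DoU = (2C + 2 + N − H − X)/2 = (2·14 + 2 + 0 − 12 − 0)/2 = 18/2 = 9.
(Structurally: 2 ring(s) + 7 π bond(s) = 9.)

9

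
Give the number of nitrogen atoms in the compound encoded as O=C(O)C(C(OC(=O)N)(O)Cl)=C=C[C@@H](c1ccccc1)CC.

1

The symbol for nitrogen appears 1 time in the SMILES.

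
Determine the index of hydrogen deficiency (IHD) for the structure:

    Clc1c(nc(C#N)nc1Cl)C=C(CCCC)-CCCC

Molecular formula from the SMILES: C15H19Cl2N3.
DoU = (2C + 2 + N − H − X)/2 = (2·15 + 2 + 3 − 19 − 2)/2 = 14/2 = 7.
(Structurally: 1 ring(s) + 6 π bond(s) = 7.)

7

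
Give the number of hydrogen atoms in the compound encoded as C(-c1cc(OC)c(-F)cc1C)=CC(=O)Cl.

10

Hydrogens are implicit in SMILES; fill each atom to its normal valence:
  4 × C (aromatic): no H
  2 × C: 3 H each → 6
  2 × C (aromatic): 1 H each → 2
  2 × C: 1 H each → 2
  2 × O: no H
  1 × C: no H
  1 × Cl: no H
  1 × F: no H
  Total hydrogens = 10.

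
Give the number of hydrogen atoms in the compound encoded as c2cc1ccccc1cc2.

Hydrogens are implicit in SMILES; fill each atom to its normal valence:
  8 × C (aromatic): 1 H each → 8
  2 × C (aromatic): no H
  Total hydrogens = 8.

8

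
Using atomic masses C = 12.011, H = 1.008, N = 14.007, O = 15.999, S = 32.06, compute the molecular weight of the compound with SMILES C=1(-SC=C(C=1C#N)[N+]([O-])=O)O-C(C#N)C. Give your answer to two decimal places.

Molecular formula: C8H5N3O3S.
M = 8×12.011 + 5×1.008 + 3×14.007 + 3×15.999 + 1×32.06 = 223.21 g/mol.

223.21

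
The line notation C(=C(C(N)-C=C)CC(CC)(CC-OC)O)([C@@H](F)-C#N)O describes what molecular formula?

C14H23FN2O3

Heavy atoms from the SMILES: 14 C, 1 F, 2 N, 3 O.
Implicit hydrogens by atom environment:
  5 × C: 2 H each → 10
  4 × C: no H
  3 × C: 1 H each → 3
  2 × C: 3 H each → 6
  2 × O: 1 H each → 2
  1 × F: no H
  1 × N: 2 H
  1 × N: no H
  1 × O: no H
  Total hydrogens = 23.
Molecular formula: C14H23FN2O3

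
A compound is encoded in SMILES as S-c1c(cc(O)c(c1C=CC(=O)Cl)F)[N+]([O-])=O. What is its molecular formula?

Heavy atoms from the SMILES: 9 C, 1 Cl, 1 F, 1 N, 4 O, 1 S.
Implicit hydrogens by atom environment:
  5 × C (aromatic): no H
  2 × C: 1 H each → 2
  2 × O: no H
  1 × C (aromatic): 1 H
  1 × C: no H
  1 × Cl: no H
  1 × F: no H
  1 × N (charge +1): no H
  1 × O: 1 H
  1 × O (charge -1): no H
  1 × S: 1 H
  Total hydrogens = 5.
Molecular formula: C9H5ClFNO4S

C9H5ClFNO4S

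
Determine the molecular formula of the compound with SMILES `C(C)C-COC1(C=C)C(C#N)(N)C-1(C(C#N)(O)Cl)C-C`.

C14H20ClN3O2

Heavy atoms from the SMILES: 14 C, 1 Cl, 3 N, 2 O.
Implicit hydrogens by atom environment:
  6 × C: no H
  5 × C: 2 H each → 10
  2 × C: 3 H each → 6
  2 × N: no H
  1 × C: 1 H
  1 × Cl: no H
  1 × N: 2 H
  1 × O: 1 H
  1 × O: no H
  Total hydrogens = 20.
Molecular formula: C14H20ClN3O2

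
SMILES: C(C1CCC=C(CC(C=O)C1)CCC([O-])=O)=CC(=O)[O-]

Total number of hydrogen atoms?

18

Hydrogens are implicit in SMILES; fill each atom to its normal valence:
  6 × C: 2 H each → 12
  6 × C: 1 H each → 6
  3 × C: no H
  3 × O: no H
  2 × O (charge -1): no H
  Total hydrogens = 18.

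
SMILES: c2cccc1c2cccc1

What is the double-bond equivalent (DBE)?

7

Molecular formula from the SMILES: C10H8.
DoU = (2C + 2 + N − H − X)/2 = (2·10 + 2 + 0 − 8 − 0)/2 = 14/2 = 7.
(Structurally: 2 ring(s) + 5 π bond(s) = 7.)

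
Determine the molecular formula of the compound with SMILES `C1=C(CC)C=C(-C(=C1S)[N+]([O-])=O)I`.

Heavy atoms from the SMILES: 8 C, 1 I, 1 N, 2 O, 1 S.
Implicit hydrogens by atom environment:
  4 × C (aromatic): no H
  2 × C (aromatic): 1 H each → 2
  1 × C: 3 H
  1 × C: 2 H
  1 × I: no H
  1 × N (charge +1): no H
  1 × O: no H
  1 × O (charge -1): no H
  1 × S: 1 H
  Total hydrogens = 8.
Molecular formula: C8H8INO2S

C8H8INO2S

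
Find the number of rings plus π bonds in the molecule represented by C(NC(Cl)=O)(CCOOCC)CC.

Molecular formula from the SMILES: C8H16ClNO3.
DoU = (2C + 2 + N − H − X)/2 = (2·8 + 2 + 1 − 16 − 1)/2 = 2/2 = 1.
(Structurally: 0 ring(s) + 1 π bond(s) = 1.)

1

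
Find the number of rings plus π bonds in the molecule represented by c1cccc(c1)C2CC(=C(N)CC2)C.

6

Molecular formula from the SMILES: C13H17N.
DoU = (2C + 2 + N − H − X)/2 = (2·13 + 2 + 1 − 17 − 0)/2 = 12/2 = 6.
(Structurally: 2 ring(s) + 4 π bond(s) = 6.)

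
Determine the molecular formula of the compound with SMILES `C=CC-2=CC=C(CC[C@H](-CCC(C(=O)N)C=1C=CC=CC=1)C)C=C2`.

Heavy atoms from the SMILES: 22 C, 1 N, 1 O.
Implicit hydrogens by atom environment:
  9 × C (aromatic): 1 H each → 9
  5 × C: 2 H each → 10
  3 × C: 1 H each → 3
  3 × C (aromatic): no H
  1 × C: 3 H
  1 × C: no H
  1 × N: 2 H
  1 × O: no H
  Total hydrogens = 27.
Molecular formula: C22H27NO

C22H27NO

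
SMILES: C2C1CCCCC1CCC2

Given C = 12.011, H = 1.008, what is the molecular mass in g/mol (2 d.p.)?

Molecular formula: C10H18.
M = 10×12.011 + 18×1.008 = 138.25 g/mol.

138.25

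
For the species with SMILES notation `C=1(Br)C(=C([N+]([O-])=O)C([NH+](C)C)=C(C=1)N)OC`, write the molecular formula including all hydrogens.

C9H13BrN3O3+

Heavy atoms from the SMILES: 1 Br, 9 C, 3 N, 3 O.
Implicit hydrogens by atom environment:
  5 × C (aromatic): no H
  3 × C: 3 H each → 9
  2 × O: no H
  1 × Br: no H
  1 × C (aromatic): 1 H
  1 × N: 2 H
  1 × N (charge +1): 1 H
  1 × N (charge +1): no H
  1 × O (charge -1): no H
  Total hydrogens = 13.
Net charge +1.
Molecular formula: C9H13BrN3O3+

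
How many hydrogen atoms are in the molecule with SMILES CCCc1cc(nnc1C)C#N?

Hydrogens are implicit in SMILES; fill each atom to its normal valence:
  3 × C (aromatic): no H
  2 × C: 3 H each → 6
  2 × C: 2 H each → 4
  2 × N (aromatic): no H
  1 × C (aromatic): 1 H
  1 × C: no H
  1 × N: no H
  Total hydrogens = 11.

11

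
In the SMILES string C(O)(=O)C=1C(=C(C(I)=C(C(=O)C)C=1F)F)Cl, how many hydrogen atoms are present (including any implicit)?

4

Hydrogens are implicit in SMILES; fill each atom to its normal valence:
  6 × C (aromatic): no H
  2 × C: no H
  2 × F: no H
  2 × O: no H
  1 × C: 3 H
  1 × Cl: no H
  1 × I: no H
  1 × O: 1 H
  Total hydrogens = 4.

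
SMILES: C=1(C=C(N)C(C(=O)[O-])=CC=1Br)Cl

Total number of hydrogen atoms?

4

Hydrogens are implicit in SMILES; fill each atom to its normal valence:
  4 × C (aromatic): no H
  2 × C (aromatic): 1 H each → 2
  1 × Br: no H
  1 × C: no H
  1 × Cl: no H
  1 × N: 2 H
  1 × O: no H
  1 × O (charge -1): no H
  Total hydrogens = 4.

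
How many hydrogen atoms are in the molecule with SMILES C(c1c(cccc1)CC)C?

Hydrogens are implicit in SMILES; fill each atom to its normal valence:
  4 × C (aromatic): 1 H each → 4
  2 × C: 3 H each → 6
  2 × C: 2 H each → 4
  2 × C (aromatic): no H
  Total hydrogens = 14.

14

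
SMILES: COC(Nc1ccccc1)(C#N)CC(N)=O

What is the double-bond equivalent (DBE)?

7

Molecular formula from the SMILES: C11H13N3O2.
DoU = (2C + 2 + N − H − X)/2 = (2·11 + 2 + 3 − 13 − 0)/2 = 14/2 = 7.
(Structurally: 1 ring(s) + 6 π bond(s) = 7.)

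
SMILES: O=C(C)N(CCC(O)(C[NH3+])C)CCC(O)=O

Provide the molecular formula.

C10H21N2O4+

Heavy atoms from the SMILES: 10 C, 2 N, 4 O.
Implicit hydrogens by atom environment:
  5 × C: 2 H each → 10
  3 × C: no H
  2 × C: 3 H each → 6
  2 × O: 1 H each → 2
  2 × O: no H
  1 × N (charge +1): 3 H
  1 × N: no H
  Total hydrogens = 21.
Net charge +1.
Molecular formula: C10H21N2O4+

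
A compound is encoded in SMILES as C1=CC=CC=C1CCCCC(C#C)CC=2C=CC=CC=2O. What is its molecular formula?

Heavy atoms from the SMILES: 20 C, 1 O.
Implicit hydrogens by atom environment:
  9 × C (aromatic): 1 H each → 9
  5 × C: 2 H each → 10
  3 × C (aromatic): no H
  2 × C: 1 H each → 2
  1 × C: no H
  1 × O: 1 H
  Total hydrogens = 22.
Molecular formula: C20H22O

C20H22O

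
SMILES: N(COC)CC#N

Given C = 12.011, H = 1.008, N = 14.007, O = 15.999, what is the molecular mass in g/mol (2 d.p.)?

100.12

Molecular formula: C4H8N2O.
M = 4×12.011 + 8×1.008 + 2×14.007 + 1×15.999 = 100.12 g/mol.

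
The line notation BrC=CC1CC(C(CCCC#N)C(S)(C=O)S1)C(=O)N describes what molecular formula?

Heavy atoms from the SMILES: 1 Br, 13 C, 2 N, 2 O, 2 S.
Implicit hydrogens by atom environment:
  6 × C: 1 H each → 6
  4 × C: 2 H each → 8
  3 × C: no H
  2 × O: no H
  1 × Br: no H
  1 × N: 2 H
  1 × N: no H
  1 × S: 1 H
  1 × S: no H
  Total hydrogens = 17.
Molecular formula: C13H17BrN2O2S2

C13H17BrN2O2S2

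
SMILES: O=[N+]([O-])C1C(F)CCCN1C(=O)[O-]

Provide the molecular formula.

Heavy atoms from the SMILES: 6 C, 1 F, 2 N, 4 O.
Implicit hydrogens by atom environment:
  3 × C: 2 H each → 6
  2 × C: 1 H each → 2
  2 × O: no H
  2 × O (charge -1): no H
  1 × C: no H
  1 × F: no H
  1 × N: no H
  1 × N (charge +1): no H
  Total hydrogens = 8.
Net charge -1.
Molecular formula: C6H8FN2O4-

C6H8FN2O4-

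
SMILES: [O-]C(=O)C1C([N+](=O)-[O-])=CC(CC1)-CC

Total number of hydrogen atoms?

Hydrogens are implicit in SMILES; fill each atom to its normal valence:
  3 × C: 2 H each → 6
  3 × C: 1 H each → 3
  2 × C: no H
  2 × O: no H
  2 × O (charge -1): no H
  1 × C: 3 H
  1 × N (charge +1): no H
  Total hydrogens = 12.

12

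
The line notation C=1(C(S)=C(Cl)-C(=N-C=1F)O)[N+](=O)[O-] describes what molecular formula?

C5H2ClFN2O3S

Heavy atoms from the SMILES: 5 C, 1 Cl, 1 F, 2 N, 3 O, 1 S.
Implicit hydrogens by atom environment:
  5 × C (aromatic): no H
  1 × Cl: no H
  1 × F: no H
  1 × N (aromatic): no H
  1 × N (charge +1): no H
  1 × O: 1 H
  1 × O: no H
  1 × O (charge -1): no H
  1 × S: 1 H
  Total hydrogens = 2.
Molecular formula: C5H2ClFN2O3S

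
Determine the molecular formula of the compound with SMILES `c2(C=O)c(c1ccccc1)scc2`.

C11H8OS

Heavy atoms from the SMILES: 11 C, 1 O, 1 S.
Implicit hydrogens by atom environment:
  7 × C (aromatic): 1 H each → 7
  3 × C (aromatic): no H
  1 × C: 1 H
  1 × O: no H
  1 × S (aromatic): no H
  Total hydrogens = 8.
Molecular formula: C11H8OS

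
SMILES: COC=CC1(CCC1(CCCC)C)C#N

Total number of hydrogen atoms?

21

Hydrogens are implicit in SMILES; fill each atom to its normal valence:
  5 × C: 2 H each → 10
  3 × C: 3 H each → 9
  3 × C: no H
  2 × C: 1 H each → 2
  1 × N: no H
  1 × O: no H
  Total hydrogens = 21.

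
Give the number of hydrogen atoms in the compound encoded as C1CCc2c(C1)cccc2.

Hydrogens are implicit in SMILES; fill each atom to its normal valence:
  4 × C: 2 H each → 8
  4 × C (aromatic): 1 H each → 4
  2 × C (aromatic): no H
  Total hydrogens = 12.

12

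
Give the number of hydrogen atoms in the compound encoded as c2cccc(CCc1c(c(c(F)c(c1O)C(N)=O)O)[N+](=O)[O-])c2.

13

Hydrogens are implicit in SMILES; fill each atom to its normal valence:
  7 × C (aromatic): no H
  5 × C (aromatic): 1 H each → 5
  2 × C: 2 H each → 4
  2 × O: 1 H each → 2
  2 × O: no H
  1 × C: no H
  1 × F: no H
  1 × N: 2 H
  1 × N (charge +1): no H
  1 × O (charge -1): no H
  Total hydrogens = 13.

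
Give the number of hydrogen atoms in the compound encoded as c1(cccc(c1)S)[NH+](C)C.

Hydrogens are implicit in SMILES; fill each atom to its normal valence:
  4 × C (aromatic): 1 H each → 4
  2 × C: 3 H each → 6
  2 × C (aromatic): no H
  1 × N (charge +1): 1 H
  1 × S: 1 H
  Total hydrogens = 12.

12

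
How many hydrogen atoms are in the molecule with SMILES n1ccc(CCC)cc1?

11

Hydrogens are implicit in SMILES; fill each atom to its normal valence:
  4 × C (aromatic): 1 H each → 4
  2 × C: 2 H each → 4
  1 × C: 3 H
  1 × C (aromatic): no H
  1 × N (aromatic): no H
  Total hydrogens = 11.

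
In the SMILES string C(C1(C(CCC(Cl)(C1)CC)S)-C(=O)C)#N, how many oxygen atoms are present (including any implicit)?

1

The symbol for oxygen appears 1 time in the SMILES.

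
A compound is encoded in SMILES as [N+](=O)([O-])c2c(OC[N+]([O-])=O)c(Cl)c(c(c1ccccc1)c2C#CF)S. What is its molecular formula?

C15H8ClFN2O5S

Heavy atoms from the SMILES: 15 C, 1 Cl, 1 F, 2 N, 5 O, 1 S.
Implicit hydrogens by atom environment:
  7 × C (aromatic): no H
  5 × C (aromatic): 1 H each → 5
  3 × O: no H
  2 × C: no H
  2 × N (charge +1): no H
  2 × O (charge -1): no H
  1 × C: 2 H
  1 × Cl: no H
  1 × F: no H
  1 × S: 1 H
  Total hydrogens = 8.
Molecular formula: C15H8ClFN2O5S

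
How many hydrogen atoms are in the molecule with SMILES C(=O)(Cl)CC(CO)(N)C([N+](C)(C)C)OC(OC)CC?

Hydrogens are implicit in SMILES; fill each atom to its normal valence:
  5 × C: 3 H each → 15
  3 × C: 2 H each → 6
  3 × O: no H
  2 × C: 1 H each → 2
  2 × C: no H
  1 × Cl: no H
  1 × N: 2 H
  1 × N (charge +1): no H
  1 × O: 1 H
  Total hydrogens = 26.

26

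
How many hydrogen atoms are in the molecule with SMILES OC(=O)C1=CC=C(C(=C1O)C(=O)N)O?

Hydrogens are implicit in SMILES; fill each atom to its normal valence:
  4 × C (aromatic): no H
  3 × O: 1 H each → 3
  2 × C (aromatic): 1 H each → 2
  2 × C: no H
  2 × O: no H
  1 × N: 2 H
  Total hydrogens = 7.

7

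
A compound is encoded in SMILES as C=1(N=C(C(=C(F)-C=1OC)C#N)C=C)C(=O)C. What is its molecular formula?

C11H9FN2O2

Heavy atoms from the SMILES: 11 C, 1 F, 2 N, 2 O.
Implicit hydrogens by atom environment:
  5 × C (aromatic): no H
  2 × C: 3 H each → 6
  2 × C: no H
  2 × O: no H
  1 × C: 2 H
  1 × C: 1 H
  1 × F: no H
  1 × N (aromatic): no H
  1 × N: no H
  Total hydrogens = 9.
Molecular formula: C11H9FN2O2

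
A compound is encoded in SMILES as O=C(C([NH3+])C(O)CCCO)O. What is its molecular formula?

C6H14NO4+

Heavy atoms from the SMILES: 6 C, 1 N, 4 O.
Implicit hydrogens by atom environment:
  3 × C: 2 H each → 6
  3 × O: 1 H each → 3
  2 × C: 1 H each → 2
  1 × C: no H
  1 × N (charge +1): 3 H
  1 × O: no H
  Total hydrogens = 14.
Net charge +1.
Molecular formula: C6H14NO4+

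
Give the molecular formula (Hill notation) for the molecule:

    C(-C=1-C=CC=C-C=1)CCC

Heavy atoms from the SMILES: 10 C.
Implicit hydrogens by atom environment:
  5 × C (aromatic): 1 H each → 5
  3 × C: 2 H each → 6
  1 × C: 3 H
  1 × C (aromatic): no H
  Total hydrogens = 14.
Molecular formula: C10H14

C10H14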